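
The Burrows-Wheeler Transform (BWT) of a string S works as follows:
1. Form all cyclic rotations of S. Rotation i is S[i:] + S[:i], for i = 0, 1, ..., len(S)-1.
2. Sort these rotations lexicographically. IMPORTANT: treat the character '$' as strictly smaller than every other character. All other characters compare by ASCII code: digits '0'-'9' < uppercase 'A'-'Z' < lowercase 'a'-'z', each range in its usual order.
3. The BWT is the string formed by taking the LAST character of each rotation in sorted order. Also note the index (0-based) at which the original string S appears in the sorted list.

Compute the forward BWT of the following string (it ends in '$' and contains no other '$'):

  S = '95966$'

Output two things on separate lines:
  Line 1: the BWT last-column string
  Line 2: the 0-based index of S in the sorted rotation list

All 6 rotations (rotation i = S[i:]+S[:i]):
  rot[0] = 95966$
  rot[1] = 5966$9
  rot[2] = 966$95
  rot[3] = 66$959
  rot[4] = 6$9596
  rot[5] = $95966
Sorted (with $ < everything):
  sorted[0] = $95966  (last char: '6')
  sorted[1] = 5966$9  (last char: '9')
  sorted[2] = 6$9596  (last char: '6')
  sorted[3] = 66$959  (last char: '9')
  sorted[4] = 95966$  (last char: '$')
  sorted[5] = 966$95  (last char: '5')
Last column: 6969$5
Original string S is at sorted index 4

Answer: 6969$5
4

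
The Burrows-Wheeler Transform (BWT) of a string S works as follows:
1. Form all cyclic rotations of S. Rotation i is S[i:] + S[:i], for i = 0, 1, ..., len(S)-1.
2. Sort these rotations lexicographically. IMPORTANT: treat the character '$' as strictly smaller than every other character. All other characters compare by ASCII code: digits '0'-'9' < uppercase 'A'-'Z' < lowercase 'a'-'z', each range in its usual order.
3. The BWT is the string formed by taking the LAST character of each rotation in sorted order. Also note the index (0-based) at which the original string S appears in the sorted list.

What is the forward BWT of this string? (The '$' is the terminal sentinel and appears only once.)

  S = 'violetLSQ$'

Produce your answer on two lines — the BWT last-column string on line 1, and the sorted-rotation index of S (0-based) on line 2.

All 10 rotations (rotation i = S[i:]+S[:i]):
  rot[0] = violetLSQ$
  rot[1] = ioletLSQ$v
  rot[2] = oletLSQ$vi
  rot[3] = letLSQ$vio
  rot[4] = etLSQ$viol
  rot[5] = tLSQ$viole
  rot[6] = LSQ$violet
  rot[7] = SQ$violetL
  rot[8] = Q$violetLS
  rot[9] = $violetLSQ
Sorted (with $ < everything):
  sorted[0] = $violetLSQ  (last char: 'Q')
  sorted[1] = LSQ$violet  (last char: 't')
  sorted[2] = Q$violetLS  (last char: 'S')
  sorted[3] = SQ$violetL  (last char: 'L')
  sorted[4] = etLSQ$viol  (last char: 'l')
  sorted[5] = ioletLSQ$v  (last char: 'v')
  sorted[6] = letLSQ$vio  (last char: 'o')
  sorted[7] = oletLSQ$vi  (last char: 'i')
  sorted[8] = tLSQ$viole  (last char: 'e')
  sorted[9] = violetLSQ$  (last char: '$')
Last column: QtSLlvoie$
Original string S is at sorted index 9

Answer: QtSLlvoie$
9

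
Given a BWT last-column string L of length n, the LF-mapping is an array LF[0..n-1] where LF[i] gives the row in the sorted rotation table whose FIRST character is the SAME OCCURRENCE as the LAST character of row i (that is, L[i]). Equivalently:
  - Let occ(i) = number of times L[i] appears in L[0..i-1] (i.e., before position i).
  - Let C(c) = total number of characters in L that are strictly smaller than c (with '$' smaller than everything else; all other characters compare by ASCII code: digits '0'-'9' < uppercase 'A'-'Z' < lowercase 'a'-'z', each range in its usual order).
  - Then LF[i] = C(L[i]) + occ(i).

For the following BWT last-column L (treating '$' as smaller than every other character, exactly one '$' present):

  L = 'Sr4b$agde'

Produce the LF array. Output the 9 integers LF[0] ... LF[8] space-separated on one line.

Answer: 2 8 1 4 0 3 7 5 6

Derivation:
Char counts: '$':1, '4':1, 'S':1, 'a':1, 'b':1, 'd':1, 'e':1, 'g':1, 'r':1
C (first-col start): C('$')=0, C('4')=1, C('S')=2, C('a')=3, C('b')=4, C('d')=5, C('e')=6, C('g')=7, C('r')=8
L[0]='S': occ=0, LF[0]=C('S')+0=2+0=2
L[1]='r': occ=0, LF[1]=C('r')+0=8+0=8
L[2]='4': occ=0, LF[2]=C('4')+0=1+0=1
L[3]='b': occ=0, LF[3]=C('b')+0=4+0=4
L[4]='$': occ=0, LF[4]=C('$')+0=0+0=0
L[5]='a': occ=0, LF[5]=C('a')+0=3+0=3
L[6]='g': occ=0, LF[6]=C('g')+0=7+0=7
L[7]='d': occ=0, LF[7]=C('d')+0=5+0=5
L[8]='e': occ=0, LF[8]=C('e')+0=6+0=6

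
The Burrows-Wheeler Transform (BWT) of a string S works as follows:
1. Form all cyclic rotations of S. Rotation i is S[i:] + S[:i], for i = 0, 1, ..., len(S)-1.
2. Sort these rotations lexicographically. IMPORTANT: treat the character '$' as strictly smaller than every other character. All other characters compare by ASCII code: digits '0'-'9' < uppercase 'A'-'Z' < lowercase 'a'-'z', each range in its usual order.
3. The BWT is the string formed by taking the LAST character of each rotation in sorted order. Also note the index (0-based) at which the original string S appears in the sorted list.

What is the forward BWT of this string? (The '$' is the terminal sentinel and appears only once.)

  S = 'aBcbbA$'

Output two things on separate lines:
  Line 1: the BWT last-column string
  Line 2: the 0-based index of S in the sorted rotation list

All 7 rotations (rotation i = S[i:]+S[:i]):
  rot[0] = aBcbbA$
  rot[1] = BcbbA$a
  rot[2] = cbbA$aB
  rot[3] = bbA$aBc
  rot[4] = bA$aBcb
  rot[5] = A$aBcbb
  rot[6] = $aBcbbA
Sorted (with $ < everything):
  sorted[0] = $aBcbbA  (last char: 'A')
  sorted[1] = A$aBcbb  (last char: 'b')
  sorted[2] = BcbbA$a  (last char: 'a')
  sorted[3] = aBcbbA$  (last char: '$')
  sorted[4] = bA$aBcb  (last char: 'b')
  sorted[5] = bbA$aBc  (last char: 'c')
  sorted[6] = cbbA$aB  (last char: 'B')
Last column: Aba$bcB
Original string S is at sorted index 3

Answer: Aba$bcB
3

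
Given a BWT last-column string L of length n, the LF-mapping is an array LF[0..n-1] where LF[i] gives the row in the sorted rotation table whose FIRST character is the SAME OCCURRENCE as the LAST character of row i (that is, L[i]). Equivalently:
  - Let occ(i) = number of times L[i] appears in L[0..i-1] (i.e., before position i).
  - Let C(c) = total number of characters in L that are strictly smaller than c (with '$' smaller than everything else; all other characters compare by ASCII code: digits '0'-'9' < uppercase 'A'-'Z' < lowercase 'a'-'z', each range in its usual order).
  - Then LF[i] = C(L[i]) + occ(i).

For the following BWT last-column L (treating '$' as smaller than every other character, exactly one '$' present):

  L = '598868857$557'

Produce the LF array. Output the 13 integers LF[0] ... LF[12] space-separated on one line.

Answer: 1 12 8 9 5 10 11 2 6 0 3 4 7

Derivation:
Char counts: '$':1, '5':4, '6':1, '7':2, '8':4, '9':1
C (first-col start): C('$')=0, C('5')=1, C('6')=5, C('7')=6, C('8')=8, C('9')=12
L[0]='5': occ=0, LF[0]=C('5')+0=1+0=1
L[1]='9': occ=0, LF[1]=C('9')+0=12+0=12
L[2]='8': occ=0, LF[2]=C('8')+0=8+0=8
L[3]='8': occ=1, LF[3]=C('8')+1=8+1=9
L[4]='6': occ=0, LF[4]=C('6')+0=5+0=5
L[5]='8': occ=2, LF[5]=C('8')+2=8+2=10
L[6]='8': occ=3, LF[6]=C('8')+3=8+3=11
L[7]='5': occ=1, LF[7]=C('5')+1=1+1=2
L[8]='7': occ=0, LF[8]=C('7')+0=6+0=6
L[9]='$': occ=0, LF[9]=C('$')+0=0+0=0
L[10]='5': occ=2, LF[10]=C('5')+2=1+2=3
L[11]='5': occ=3, LF[11]=C('5')+3=1+3=4
L[12]='7': occ=1, LF[12]=C('7')+1=6+1=7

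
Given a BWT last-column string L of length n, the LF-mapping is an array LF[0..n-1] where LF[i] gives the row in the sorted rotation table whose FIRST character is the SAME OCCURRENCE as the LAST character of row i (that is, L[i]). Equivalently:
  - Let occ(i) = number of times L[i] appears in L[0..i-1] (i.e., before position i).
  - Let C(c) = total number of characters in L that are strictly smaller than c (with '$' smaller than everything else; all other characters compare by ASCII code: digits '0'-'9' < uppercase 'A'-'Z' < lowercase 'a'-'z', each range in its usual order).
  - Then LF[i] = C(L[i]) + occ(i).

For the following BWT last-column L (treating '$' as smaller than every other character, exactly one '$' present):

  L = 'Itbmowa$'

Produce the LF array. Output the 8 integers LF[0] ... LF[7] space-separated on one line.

Char counts: '$':1, 'I':1, 'a':1, 'b':1, 'm':1, 'o':1, 't':1, 'w':1
C (first-col start): C('$')=0, C('I')=1, C('a')=2, C('b')=3, C('m')=4, C('o')=5, C('t')=6, C('w')=7
L[0]='I': occ=0, LF[0]=C('I')+0=1+0=1
L[1]='t': occ=0, LF[1]=C('t')+0=6+0=6
L[2]='b': occ=0, LF[2]=C('b')+0=3+0=3
L[3]='m': occ=0, LF[3]=C('m')+0=4+0=4
L[4]='o': occ=0, LF[4]=C('o')+0=5+0=5
L[5]='w': occ=0, LF[5]=C('w')+0=7+0=7
L[6]='a': occ=0, LF[6]=C('a')+0=2+0=2
L[7]='$': occ=0, LF[7]=C('$')+0=0+0=0

Answer: 1 6 3 4 5 7 2 0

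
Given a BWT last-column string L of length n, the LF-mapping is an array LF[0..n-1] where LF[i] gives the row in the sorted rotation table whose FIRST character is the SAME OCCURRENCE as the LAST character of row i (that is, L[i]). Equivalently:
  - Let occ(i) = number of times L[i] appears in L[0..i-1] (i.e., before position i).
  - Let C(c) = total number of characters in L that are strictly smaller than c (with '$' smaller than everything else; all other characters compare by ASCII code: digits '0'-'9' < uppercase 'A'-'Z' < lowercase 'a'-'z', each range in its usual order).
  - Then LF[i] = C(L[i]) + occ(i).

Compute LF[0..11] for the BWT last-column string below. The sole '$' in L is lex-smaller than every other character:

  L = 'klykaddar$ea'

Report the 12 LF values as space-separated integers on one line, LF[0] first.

Char counts: '$':1, 'a':3, 'd':2, 'e':1, 'k':2, 'l':1, 'r':1, 'y':1
C (first-col start): C('$')=0, C('a')=1, C('d')=4, C('e')=6, C('k')=7, C('l')=9, C('r')=10, C('y')=11
L[0]='k': occ=0, LF[0]=C('k')+0=7+0=7
L[1]='l': occ=0, LF[1]=C('l')+0=9+0=9
L[2]='y': occ=0, LF[2]=C('y')+0=11+0=11
L[3]='k': occ=1, LF[3]=C('k')+1=7+1=8
L[4]='a': occ=0, LF[4]=C('a')+0=1+0=1
L[5]='d': occ=0, LF[5]=C('d')+0=4+0=4
L[6]='d': occ=1, LF[6]=C('d')+1=4+1=5
L[7]='a': occ=1, LF[7]=C('a')+1=1+1=2
L[8]='r': occ=0, LF[8]=C('r')+0=10+0=10
L[9]='$': occ=0, LF[9]=C('$')+0=0+0=0
L[10]='e': occ=0, LF[10]=C('e')+0=6+0=6
L[11]='a': occ=2, LF[11]=C('a')+2=1+2=3

Answer: 7 9 11 8 1 4 5 2 10 0 6 3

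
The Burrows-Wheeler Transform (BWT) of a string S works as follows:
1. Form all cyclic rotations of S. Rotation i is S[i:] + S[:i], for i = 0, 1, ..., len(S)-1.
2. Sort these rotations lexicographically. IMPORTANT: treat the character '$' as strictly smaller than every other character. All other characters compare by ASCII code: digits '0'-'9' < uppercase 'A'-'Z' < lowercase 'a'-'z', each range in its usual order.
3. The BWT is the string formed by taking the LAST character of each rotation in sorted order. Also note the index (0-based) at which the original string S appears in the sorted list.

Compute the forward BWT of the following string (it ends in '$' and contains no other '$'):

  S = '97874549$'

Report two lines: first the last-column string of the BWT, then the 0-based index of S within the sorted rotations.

All 9 rotations (rotation i = S[i:]+S[:i]):
  rot[0] = 97874549$
  rot[1] = 7874549$9
  rot[2] = 874549$97
  rot[3] = 74549$978
  rot[4] = 4549$9787
  rot[5] = 549$97874
  rot[6] = 49$978745
  rot[7] = 9$9787454
  rot[8] = $97874549
Sorted (with $ < everything):
  sorted[0] = $97874549  (last char: '9')
  sorted[1] = 4549$9787  (last char: '7')
  sorted[2] = 49$978745  (last char: '5')
  sorted[3] = 549$97874  (last char: '4')
  sorted[4] = 74549$978  (last char: '8')
  sorted[5] = 7874549$9  (last char: '9')
  sorted[6] = 874549$97  (last char: '7')
  sorted[7] = 9$9787454  (last char: '4')
  sorted[8] = 97874549$  (last char: '$')
Last column: 97548974$
Original string S is at sorted index 8

Answer: 97548974$
8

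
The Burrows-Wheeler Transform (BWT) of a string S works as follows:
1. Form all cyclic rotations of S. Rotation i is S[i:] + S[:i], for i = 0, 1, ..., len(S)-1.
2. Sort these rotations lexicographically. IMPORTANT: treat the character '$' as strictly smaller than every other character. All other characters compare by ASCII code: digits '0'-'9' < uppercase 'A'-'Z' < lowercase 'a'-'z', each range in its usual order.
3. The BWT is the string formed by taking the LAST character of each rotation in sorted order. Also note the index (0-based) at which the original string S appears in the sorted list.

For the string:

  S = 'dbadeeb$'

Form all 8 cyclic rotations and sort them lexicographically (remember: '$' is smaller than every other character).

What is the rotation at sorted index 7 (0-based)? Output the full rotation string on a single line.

Answer: eeb$dbad

Derivation:
All 8 rotations (rotation i = S[i:]+S[:i]):
  rot[0] = dbadeeb$
  rot[1] = badeeb$d
  rot[2] = adeeb$db
  rot[3] = deeb$dba
  rot[4] = eeb$dbad
  rot[5] = eb$dbade
  rot[6] = b$dbadee
  rot[7] = $dbadeeb
Sorted (with $ < everything):
  sorted[0] = $dbadeeb
  sorted[1] = adeeb$db
  sorted[2] = b$dbadee
  sorted[3] = badeeb$d
  sorted[4] = dbadeeb$
  sorted[5] = deeb$dba
  sorted[6] = eb$dbade
  sorted[7] = eeb$dbad
sorted[7] = eeb$dbad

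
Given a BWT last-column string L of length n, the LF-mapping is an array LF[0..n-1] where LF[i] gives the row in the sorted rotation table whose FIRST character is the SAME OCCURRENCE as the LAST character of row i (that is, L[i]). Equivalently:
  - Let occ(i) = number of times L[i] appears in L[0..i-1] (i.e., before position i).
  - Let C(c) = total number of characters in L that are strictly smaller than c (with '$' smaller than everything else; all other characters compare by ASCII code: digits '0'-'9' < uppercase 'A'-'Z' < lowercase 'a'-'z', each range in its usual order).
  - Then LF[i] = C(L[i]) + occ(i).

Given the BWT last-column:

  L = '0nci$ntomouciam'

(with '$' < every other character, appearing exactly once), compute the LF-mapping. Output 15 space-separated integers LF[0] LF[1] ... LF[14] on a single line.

Char counts: '$':1, '0':1, 'a':1, 'c':2, 'i':2, 'm':2, 'n':2, 'o':2, 't':1, 'u':1
C (first-col start): C('$')=0, C('0')=1, C('a')=2, C('c')=3, C('i')=5, C('m')=7, C('n')=9, C('o')=11, C('t')=13, C('u')=14
L[0]='0': occ=0, LF[0]=C('0')+0=1+0=1
L[1]='n': occ=0, LF[1]=C('n')+0=9+0=9
L[2]='c': occ=0, LF[2]=C('c')+0=3+0=3
L[3]='i': occ=0, LF[3]=C('i')+0=5+0=5
L[4]='$': occ=0, LF[4]=C('$')+0=0+0=0
L[5]='n': occ=1, LF[5]=C('n')+1=9+1=10
L[6]='t': occ=0, LF[6]=C('t')+0=13+0=13
L[7]='o': occ=0, LF[7]=C('o')+0=11+0=11
L[8]='m': occ=0, LF[8]=C('m')+0=7+0=7
L[9]='o': occ=1, LF[9]=C('o')+1=11+1=12
L[10]='u': occ=0, LF[10]=C('u')+0=14+0=14
L[11]='c': occ=1, LF[11]=C('c')+1=3+1=4
L[12]='i': occ=1, LF[12]=C('i')+1=5+1=6
L[13]='a': occ=0, LF[13]=C('a')+0=2+0=2
L[14]='m': occ=1, LF[14]=C('m')+1=7+1=8

Answer: 1 9 3 5 0 10 13 11 7 12 14 4 6 2 8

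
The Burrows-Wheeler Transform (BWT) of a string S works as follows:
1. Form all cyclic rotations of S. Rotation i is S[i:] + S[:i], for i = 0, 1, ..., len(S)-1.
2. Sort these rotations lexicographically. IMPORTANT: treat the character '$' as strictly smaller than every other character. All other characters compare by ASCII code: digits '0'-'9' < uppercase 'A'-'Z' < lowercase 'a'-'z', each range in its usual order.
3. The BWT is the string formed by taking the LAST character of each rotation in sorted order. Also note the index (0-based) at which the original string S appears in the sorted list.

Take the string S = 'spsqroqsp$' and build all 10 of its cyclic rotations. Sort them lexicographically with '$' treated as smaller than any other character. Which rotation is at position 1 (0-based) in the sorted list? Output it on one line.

All 10 rotations (rotation i = S[i:]+S[:i]):
  rot[0] = spsqroqsp$
  rot[1] = psqroqsp$s
  rot[2] = sqroqsp$sp
  rot[3] = qroqsp$sps
  rot[4] = roqsp$spsq
  rot[5] = oqsp$spsqr
  rot[6] = qsp$spsqro
  rot[7] = sp$spsqroq
  rot[8] = p$spsqroqs
  rot[9] = $spsqroqsp
Sorted (with $ < everything):
  sorted[0] = $spsqroqsp
  sorted[1] = oqsp$spsqr
  sorted[2] = p$spsqroqs
  sorted[3] = psqroqsp$s
  sorted[4] = qroqsp$sps
  sorted[5] = qsp$spsqro
  sorted[6] = roqsp$spsq
  sorted[7] = sp$spsqroq
  sorted[8] = spsqroqsp$
  sorted[9] = sqroqsp$sp
sorted[1] = oqsp$spsqr

Answer: oqsp$spsqr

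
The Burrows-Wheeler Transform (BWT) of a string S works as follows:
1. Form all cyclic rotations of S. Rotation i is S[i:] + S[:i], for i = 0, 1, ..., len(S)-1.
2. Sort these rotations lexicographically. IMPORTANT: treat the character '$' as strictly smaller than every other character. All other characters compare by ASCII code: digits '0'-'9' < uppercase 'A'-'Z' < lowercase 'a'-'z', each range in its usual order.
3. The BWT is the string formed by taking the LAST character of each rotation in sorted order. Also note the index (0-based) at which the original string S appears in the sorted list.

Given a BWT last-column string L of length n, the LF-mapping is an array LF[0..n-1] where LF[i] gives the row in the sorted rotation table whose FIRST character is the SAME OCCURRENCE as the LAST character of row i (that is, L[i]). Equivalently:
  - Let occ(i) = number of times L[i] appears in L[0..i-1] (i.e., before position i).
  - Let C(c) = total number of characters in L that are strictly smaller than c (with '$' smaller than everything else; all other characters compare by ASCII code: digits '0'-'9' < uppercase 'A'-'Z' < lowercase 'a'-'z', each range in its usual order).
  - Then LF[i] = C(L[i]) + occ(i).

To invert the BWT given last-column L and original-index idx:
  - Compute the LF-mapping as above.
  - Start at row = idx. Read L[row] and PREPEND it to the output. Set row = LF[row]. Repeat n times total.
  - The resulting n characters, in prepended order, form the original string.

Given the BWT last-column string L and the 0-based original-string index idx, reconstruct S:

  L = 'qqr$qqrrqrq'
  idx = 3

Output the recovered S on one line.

LF mapping: 1 2 7 0 3 4 8 9 5 10 6
Walk LF starting at row 3, prepending L[row]:
  step 1: row=3, L[3]='$', prepend. Next row=LF[3]=0
  step 2: row=0, L[0]='q', prepend. Next row=LF[0]=1
  step 3: row=1, L[1]='q', prepend. Next row=LF[1]=2
  step 4: row=2, L[2]='r', prepend. Next row=LF[2]=7
  step 5: row=7, L[7]='r', prepend. Next row=LF[7]=9
  step 6: row=9, L[9]='r', prepend. Next row=LF[9]=10
  step 7: row=10, L[10]='q', prepend. Next row=LF[10]=6
  step 8: row=6, L[6]='r', prepend. Next row=LF[6]=8
  step 9: row=8, L[8]='q', prepend. Next row=LF[8]=5
  step 10: row=5, L[5]='q', prepend. Next row=LF[5]=4
  step 11: row=4, L[4]='q', prepend. Next row=LF[4]=3
Reversed output: qqqrqrrrqq$

Answer: qqqrqrrrqq$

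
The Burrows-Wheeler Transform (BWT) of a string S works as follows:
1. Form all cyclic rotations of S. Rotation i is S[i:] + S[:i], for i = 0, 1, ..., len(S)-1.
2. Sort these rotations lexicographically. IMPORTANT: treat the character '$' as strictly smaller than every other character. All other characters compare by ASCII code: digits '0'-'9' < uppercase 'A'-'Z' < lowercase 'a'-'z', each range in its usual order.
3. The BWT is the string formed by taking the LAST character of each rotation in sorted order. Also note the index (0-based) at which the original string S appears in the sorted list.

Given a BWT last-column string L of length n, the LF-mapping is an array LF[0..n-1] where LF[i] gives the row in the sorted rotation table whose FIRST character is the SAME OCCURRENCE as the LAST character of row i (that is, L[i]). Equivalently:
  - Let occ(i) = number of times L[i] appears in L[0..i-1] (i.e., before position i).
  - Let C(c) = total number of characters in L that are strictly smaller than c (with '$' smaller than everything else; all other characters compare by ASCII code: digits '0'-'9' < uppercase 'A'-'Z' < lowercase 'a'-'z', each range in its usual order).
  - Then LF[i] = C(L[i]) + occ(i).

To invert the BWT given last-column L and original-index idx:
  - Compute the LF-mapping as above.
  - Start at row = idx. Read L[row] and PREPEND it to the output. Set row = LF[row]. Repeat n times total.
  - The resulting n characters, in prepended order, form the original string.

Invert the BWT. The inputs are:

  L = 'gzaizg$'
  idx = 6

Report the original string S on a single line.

Answer: zigzag$

Derivation:
LF mapping: 2 5 1 4 6 3 0
Walk LF starting at row 6, prepending L[row]:
  step 1: row=6, L[6]='$', prepend. Next row=LF[6]=0
  step 2: row=0, L[0]='g', prepend. Next row=LF[0]=2
  step 3: row=2, L[2]='a', prepend. Next row=LF[2]=1
  step 4: row=1, L[1]='z', prepend. Next row=LF[1]=5
  step 5: row=5, L[5]='g', prepend. Next row=LF[5]=3
  step 6: row=3, L[3]='i', prepend. Next row=LF[3]=4
  step 7: row=4, L[4]='z', prepend. Next row=LF[4]=6
Reversed output: zigzag$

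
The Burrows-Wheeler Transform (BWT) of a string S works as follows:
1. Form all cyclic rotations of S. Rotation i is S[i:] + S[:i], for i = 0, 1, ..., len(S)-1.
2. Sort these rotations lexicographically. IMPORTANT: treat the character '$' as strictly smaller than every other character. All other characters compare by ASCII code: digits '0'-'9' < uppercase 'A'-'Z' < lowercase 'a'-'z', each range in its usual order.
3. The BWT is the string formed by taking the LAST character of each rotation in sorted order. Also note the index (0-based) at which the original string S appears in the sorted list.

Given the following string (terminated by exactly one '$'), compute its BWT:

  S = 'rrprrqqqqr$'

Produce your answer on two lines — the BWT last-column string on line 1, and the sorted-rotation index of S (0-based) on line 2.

All 11 rotations (rotation i = S[i:]+S[:i]):
  rot[0] = rrprrqqqqr$
  rot[1] = rprrqqqqr$r
  rot[2] = prrqqqqr$rr
  rot[3] = rrqqqqr$rrp
  rot[4] = rqqqqr$rrpr
  rot[5] = qqqqr$rrprr
  rot[6] = qqqr$rrprrq
  rot[7] = qqr$rrprrqq
  rot[8] = qr$rrprrqqq
  rot[9] = r$rrprrqqqq
  rot[10] = $rrprrqqqqr
Sorted (with $ < everything):
  sorted[0] = $rrprrqqqqr  (last char: 'r')
  sorted[1] = prrqqqqr$rr  (last char: 'r')
  sorted[2] = qqqqr$rrprr  (last char: 'r')
  sorted[3] = qqqr$rrprrq  (last char: 'q')
  sorted[4] = qqr$rrprrqq  (last char: 'q')
  sorted[5] = qr$rrprrqqq  (last char: 'q')
  sorted[6] = r$rrprrqqqq  (last char: 'q')
  sorted[7] = rprrqqqqr$r  (last char: 'r')
  sorted[8] = rqqqqr$rrpr  (last char: 'r')
  sorted[9] = rrprrqqqqr$  (last char: '$')
  sorted[10] = rrqqqqr$rrp  (last char: 'p')
Last column: rrrqqqqrr$p
Original string S is at sorted index 9

Answer: rrrqqqqrr$p
9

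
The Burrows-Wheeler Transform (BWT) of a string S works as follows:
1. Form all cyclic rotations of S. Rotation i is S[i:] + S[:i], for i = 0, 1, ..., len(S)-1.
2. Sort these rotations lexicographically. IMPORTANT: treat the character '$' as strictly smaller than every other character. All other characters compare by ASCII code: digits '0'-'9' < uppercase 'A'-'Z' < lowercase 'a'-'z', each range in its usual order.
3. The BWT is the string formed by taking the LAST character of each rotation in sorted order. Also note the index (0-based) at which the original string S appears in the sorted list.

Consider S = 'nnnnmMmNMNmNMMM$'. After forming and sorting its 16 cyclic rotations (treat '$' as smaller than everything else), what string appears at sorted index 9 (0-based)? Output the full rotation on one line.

All 16 rotations (rotation i = S[i:]+S[:i]):
  rot[0] = nnnnmMmNMNmNMMM$
  rot[1] = nnnmMmNMNmNMMM$n
  rot[2] = nnmMmNMNmNMMM$nn
  rot[3] = nmMmNMNmNMMM$nnn
  rot[4] = mMmNMNmNMMM$nnnn
  rot[5] = MmNMNmNMMM$nnnnm
  rot[6] = mNMNmNMMM$nnnnmM
  rot[7] = NMNmNMMM$nnnnmMm
  rot[8] = MNmNMMM$nnnnmMmN
  rot[9] = NmNMMM$nnnnmMmNM
  rot[10] = mNMMM$nnnnmMmNMN
  rot[11] = NMMM$nnnnmMmNMNm
  rot[12] = MMM$nnnnmMmNMNmN
  rot[13] = MM$nnnnmMmNMNmNM
  rot[14] = M$nnnnmMmNMNmNMM
  rot[15] = $nnnnmMmNMNmNMMM
Sorted (with $ < everything):
  sorted[0] = $nnnnmMmNMNmNMMM
  sorted[1] = M$nnnnmMmNMNmNMM
  sorted[2] = MM$nnnnmMmNMNmNM
  sorted[3] = MMM$nnnnmMmNMNmN
  sorted[4] = MNmNMMM$nnnnmMmN
  sorted[5] = MmNMNmNMMM$nnnnm
  sorted[6] = NMMM$nnnnmMmNMNm
  sorted[7] = NMNmNMMM$nnnnmMm
  sorted[8] = NmNMMM$nnnnmMmNM
  sorted[9] = mMmNMNmNMMM$nnnn
  sorted[10] = mNMMM$nnnnmMmNMN
  sorted[11] = mNMNmNMMM$nnnnmM
  sorted[12] = nmMmNMNmNMMM$nnn
  sorted[13] = nnmMmNMNmNMMM$nn
  sorted[14] = nnnmMmNMNmNMMM$n
  sorted[15] = nnnnmMmNMNmNMMM$
sorted[9] = mMmNMNmNMMM$nnnn

Answer: mMmNMNmNMMM$nnnn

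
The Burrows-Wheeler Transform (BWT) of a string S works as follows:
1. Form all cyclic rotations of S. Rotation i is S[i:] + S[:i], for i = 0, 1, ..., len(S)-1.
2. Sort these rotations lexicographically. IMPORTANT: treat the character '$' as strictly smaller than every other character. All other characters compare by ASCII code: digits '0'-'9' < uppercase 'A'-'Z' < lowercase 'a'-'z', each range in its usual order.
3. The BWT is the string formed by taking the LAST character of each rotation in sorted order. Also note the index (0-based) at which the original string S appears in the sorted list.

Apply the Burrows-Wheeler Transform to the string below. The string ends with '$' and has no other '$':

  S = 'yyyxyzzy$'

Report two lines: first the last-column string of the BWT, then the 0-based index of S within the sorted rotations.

All 9 rotations (rotation i = S[i:]+S[:i]):
  rot[0] = yyyxyzzy$
  rot[1] = yyxyzzy$y
  rot[2] = yxyzzy$yy
  rot[3] = xyzzy$yyy
  rot[4] = yzzy$yyyx
  rot[5] = zzy$yyyxy
  rot[6] = zy$yyyxyz
  rot[7] = y$yyyxyzz
  rot[8] = $yyyxyzzy
Sorted (with $ < everything):
  sorted[0] = $yyyxyzzy  (last char: 'y')
  sorted[1] = xyzzy$yyy  (last char: 'y')
  sorted[2] = y$yyyxyzz  (last char: 'z')
  sorted[3] = yxyzzy$yy  (last char: 'y')
  sorted[4] = yyxyzzy$y  (last char: 'y')
  sorted[5] = yyyxyzzy$  (last char: '$')
  sorted[6] = yzzy$yyyx  (last char: 'x')
  sorted[7] = zy$yyyxyz  (last char: 'z')
  sorted[8] = zzy$yyyxy  (last char: 'y')
Last column: yyzyy$xzy
Original string S is at sorted index 5

Answer: yyzyy$xzy
5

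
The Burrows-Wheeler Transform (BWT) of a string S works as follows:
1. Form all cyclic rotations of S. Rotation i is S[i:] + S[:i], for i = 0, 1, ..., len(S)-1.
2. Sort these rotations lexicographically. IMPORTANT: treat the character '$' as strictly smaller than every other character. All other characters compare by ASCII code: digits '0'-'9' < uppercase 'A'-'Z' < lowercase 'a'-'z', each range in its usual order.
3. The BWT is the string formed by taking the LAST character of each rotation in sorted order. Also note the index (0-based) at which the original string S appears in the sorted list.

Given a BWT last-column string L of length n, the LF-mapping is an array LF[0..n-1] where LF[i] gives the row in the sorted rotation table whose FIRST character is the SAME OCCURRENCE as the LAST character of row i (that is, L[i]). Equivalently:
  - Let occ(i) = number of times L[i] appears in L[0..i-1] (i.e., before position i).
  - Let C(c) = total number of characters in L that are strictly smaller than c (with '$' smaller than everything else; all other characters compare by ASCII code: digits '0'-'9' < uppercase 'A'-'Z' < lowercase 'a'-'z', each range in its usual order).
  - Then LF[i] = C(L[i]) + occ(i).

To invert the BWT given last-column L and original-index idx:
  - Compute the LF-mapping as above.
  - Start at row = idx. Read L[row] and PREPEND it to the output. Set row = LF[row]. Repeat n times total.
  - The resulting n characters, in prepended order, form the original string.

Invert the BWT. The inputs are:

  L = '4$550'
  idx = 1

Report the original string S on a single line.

LF mapping: 2 0 3 4 1
Walk LF starting at row 1, prepending L[row]:
  step 1: row=1, L[1]='$', prepend. Next row=LF[1]=0
  step 2: row=0, L[0]='4', prepend. Next row=LF[0]=2
  step 3: row=2, L[2]='5', prepend. Next row=LF[2]=3
  step 4: row=3, L[3]='5', prepend. Next row=LF[3]=4
  step 5: row=4, L[4]='0', prepend. Next row=LF[4]=1
Reversed output: 0554$

Answer: 0554$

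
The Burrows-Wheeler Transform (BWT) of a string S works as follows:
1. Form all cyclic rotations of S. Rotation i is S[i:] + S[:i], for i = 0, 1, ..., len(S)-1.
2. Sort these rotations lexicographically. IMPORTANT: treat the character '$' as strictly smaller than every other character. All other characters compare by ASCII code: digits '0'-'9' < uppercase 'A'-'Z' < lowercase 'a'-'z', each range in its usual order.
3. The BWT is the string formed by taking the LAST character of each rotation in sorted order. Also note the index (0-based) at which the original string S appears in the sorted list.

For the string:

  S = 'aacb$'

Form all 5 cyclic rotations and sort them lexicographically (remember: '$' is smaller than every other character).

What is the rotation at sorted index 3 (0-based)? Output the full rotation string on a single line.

Answer: b$aac

Derivation:
All 5 rotations (rotation i = S[i:]+S[:i]):
  rot[0] = aacb$
  rot[1] = acb$a
  rot[2] = cb$aa
  rot[3] = b$aac
  rot[4] = $aacb
Sorted (with $ < everything):
  sorted[0] = $aacb
  sorted[1] = aacb$
  sorted[2] = acb$a
  sorted[3] = b$aac
  sorted[4] = cb$aa
sorted[3] = b$aac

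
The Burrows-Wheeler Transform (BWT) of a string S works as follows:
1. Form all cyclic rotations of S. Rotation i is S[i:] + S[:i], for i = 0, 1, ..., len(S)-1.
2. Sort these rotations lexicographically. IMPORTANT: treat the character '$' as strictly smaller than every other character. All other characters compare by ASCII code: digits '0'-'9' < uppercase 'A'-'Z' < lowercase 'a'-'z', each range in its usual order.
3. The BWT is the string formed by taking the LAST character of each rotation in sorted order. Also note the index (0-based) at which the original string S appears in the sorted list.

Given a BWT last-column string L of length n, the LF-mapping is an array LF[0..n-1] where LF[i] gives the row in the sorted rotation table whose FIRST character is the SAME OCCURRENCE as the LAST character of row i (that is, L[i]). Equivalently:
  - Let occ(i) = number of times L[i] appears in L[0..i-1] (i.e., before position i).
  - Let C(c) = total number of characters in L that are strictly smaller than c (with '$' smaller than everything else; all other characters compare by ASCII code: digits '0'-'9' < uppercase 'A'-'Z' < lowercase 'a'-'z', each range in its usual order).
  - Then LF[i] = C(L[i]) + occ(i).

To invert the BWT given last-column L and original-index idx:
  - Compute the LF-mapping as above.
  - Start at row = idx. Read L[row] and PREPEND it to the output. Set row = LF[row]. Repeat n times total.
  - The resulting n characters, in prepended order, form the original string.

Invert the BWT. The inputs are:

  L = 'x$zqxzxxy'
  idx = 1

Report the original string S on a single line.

LF mapping: 2 0 7 1 3 8 4 5 6
Walk LF starting at row 1, prepending L[row]:
  step 1: row=1, L[1]='$', prepend. Next row=LF[1]=0
  step 2: row=0, L[0]='x', prepend. Next row=LF[0]=2
  step 3: row=2, L[2]='z', prepend. Next row=LF[2]=7
  step 4: row=7, L[7]='x', prepend. Next row=LF[7]=5
  step 5: row=5, L[5]='z', prepend. Next row=LF[5]=8
  step 6: row=8, L[8]='y', prepend. Next row=LF[8]=6
  step 7: row=6, L[6]='x', prepend. Next row=LF[6]=4
  step 8: row=4, L[4]='x', prepend. Next row=LF[4]=3
  step 9: row=3, L[3]='q', prepend. Next row=LF[3]=1
Reversed output: qxxyzxzx$

Answer: qxxyzxzx$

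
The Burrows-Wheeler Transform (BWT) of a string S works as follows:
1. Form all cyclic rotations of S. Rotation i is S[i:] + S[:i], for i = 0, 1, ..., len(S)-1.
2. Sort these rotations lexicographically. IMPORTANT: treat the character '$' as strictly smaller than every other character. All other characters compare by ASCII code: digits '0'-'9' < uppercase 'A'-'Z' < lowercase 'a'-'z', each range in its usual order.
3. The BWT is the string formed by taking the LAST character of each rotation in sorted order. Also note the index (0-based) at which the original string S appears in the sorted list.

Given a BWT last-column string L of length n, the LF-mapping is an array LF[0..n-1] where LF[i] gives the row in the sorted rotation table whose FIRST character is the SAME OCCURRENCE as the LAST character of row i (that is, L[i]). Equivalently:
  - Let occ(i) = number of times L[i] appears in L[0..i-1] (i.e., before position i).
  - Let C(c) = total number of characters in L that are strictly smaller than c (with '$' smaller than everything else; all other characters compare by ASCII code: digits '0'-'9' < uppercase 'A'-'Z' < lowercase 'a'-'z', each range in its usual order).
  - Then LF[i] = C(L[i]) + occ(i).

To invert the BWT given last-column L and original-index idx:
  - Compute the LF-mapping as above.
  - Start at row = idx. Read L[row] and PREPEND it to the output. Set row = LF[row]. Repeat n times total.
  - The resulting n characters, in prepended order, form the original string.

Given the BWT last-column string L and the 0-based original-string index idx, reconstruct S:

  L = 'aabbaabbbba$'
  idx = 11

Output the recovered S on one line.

Answer: bbbaaabbbaa$

Derivation:
LF mapping: 1 2 6 7 3 4 8 9 10 11 5 0
Walk LF starting at row 11, prepending L[row]:
  step 1: row=11, L[11]='$', prepend. Next row=LF[11]=0
  step 2: row=0, L[0]='a', prepend. Next row=LF[0]=1
  step 3: row=1, L[1]='a', prepend. Next row=LF[1]=2
  step 4: row=2, L[2]='b', prepend. Next row=LF[2]=6
  step 5: row=6, L[6]='b', prepend. Next row=LF[6]=8
  step 6: row=8, L[8]='b', prepend. Next row=LF[8]=10
  step 7: row=10, L[10]='a', prepend. Next row=LF[10]=5
  step 8: row=5, L[5]='a', prepend. Next row=LF[5]=4
  step 9: row=4, L[4]='a', prepend. Next row=LF[4]=3
  step 10: row=3, L[3]='b', prepend. Next row=LF[3]=7
  step 11: row=7, L[7]='b', prepend. Next row=LF[7]=9
  step 12: row=9, L[9]='b', prepend. Next row=LF[9]=11
Reversed output: bbbaaabbbaa$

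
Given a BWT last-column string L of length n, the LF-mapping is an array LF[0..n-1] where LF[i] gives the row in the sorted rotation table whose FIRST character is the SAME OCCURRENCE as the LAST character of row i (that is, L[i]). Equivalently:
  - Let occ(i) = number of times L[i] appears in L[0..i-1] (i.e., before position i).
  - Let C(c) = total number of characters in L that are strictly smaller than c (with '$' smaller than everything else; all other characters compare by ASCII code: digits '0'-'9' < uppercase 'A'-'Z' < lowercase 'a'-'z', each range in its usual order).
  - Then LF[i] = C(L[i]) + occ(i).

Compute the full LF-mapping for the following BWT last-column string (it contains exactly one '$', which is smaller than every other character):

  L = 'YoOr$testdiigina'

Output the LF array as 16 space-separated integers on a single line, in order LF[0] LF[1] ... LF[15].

Answer: 2 11 1 12 0 14 5 13 15 4 7 8 6 9 10 3

Derivation:
Char counts: '$':1, 'O':1, 'Y':1, 'a':1, 'd':1, 'e':1, 'g':1, 'i':3, 'n':1, 'o':1, 'r':1, 's':1, 't':2
C (first-col start): C('$')=0, C('O')=1, C('Y')=2, C('a')=3, C('d')=4, C('e')=5, C('g')=6, C('i')=7, C('n')=10, C('o')=11, C('r')=12, C('s')=13, C('t')=14
L[0]='Y': occ=0, LF[0]=C('Y')+0=2+0=2
L[1]='o': occ=0, LF[1]=C('o')+0=11+0=11
L[2]='O': occ=0, LF[2]=C('O')+0=1+0=1
L[3]='r': occ=0, LF[3]=C('r')+0=12+0=12
L[4]='$': occ=0, LF[4]=C('$')+0=0+0=0
L[5]='t': occ=0, LF[5]=C('t')+0=14+0=14
L[6]='e': occ=0, LF[6]=C('e')+0=5+0=5
L[7]='s': occ=0, LF[7]=C('s')+0=13+0=13
L[8]='t': occ=1, LF[8]=C('t')+1=14+1=15
L[9]='d': occ=0, LF[9]=C('d')+0=4+0=4
L[10]='i': occ=0, LF[10]=C('i')+0=7+0=7
L[11]='i': occ=1, LF[11]=C('i')+1=7+1=8
L[12]='g': occ=0, LF[12]=C('g')+0=6+0=6
L[13]='i': occ=2, LF[13]=C('i')+2=7+2=9
L[14]='n': occ=0, LF[14]=C('n')+0=10+0=10
L[15]='a': occ=0, LF[15]=C('a')+0=3+0=3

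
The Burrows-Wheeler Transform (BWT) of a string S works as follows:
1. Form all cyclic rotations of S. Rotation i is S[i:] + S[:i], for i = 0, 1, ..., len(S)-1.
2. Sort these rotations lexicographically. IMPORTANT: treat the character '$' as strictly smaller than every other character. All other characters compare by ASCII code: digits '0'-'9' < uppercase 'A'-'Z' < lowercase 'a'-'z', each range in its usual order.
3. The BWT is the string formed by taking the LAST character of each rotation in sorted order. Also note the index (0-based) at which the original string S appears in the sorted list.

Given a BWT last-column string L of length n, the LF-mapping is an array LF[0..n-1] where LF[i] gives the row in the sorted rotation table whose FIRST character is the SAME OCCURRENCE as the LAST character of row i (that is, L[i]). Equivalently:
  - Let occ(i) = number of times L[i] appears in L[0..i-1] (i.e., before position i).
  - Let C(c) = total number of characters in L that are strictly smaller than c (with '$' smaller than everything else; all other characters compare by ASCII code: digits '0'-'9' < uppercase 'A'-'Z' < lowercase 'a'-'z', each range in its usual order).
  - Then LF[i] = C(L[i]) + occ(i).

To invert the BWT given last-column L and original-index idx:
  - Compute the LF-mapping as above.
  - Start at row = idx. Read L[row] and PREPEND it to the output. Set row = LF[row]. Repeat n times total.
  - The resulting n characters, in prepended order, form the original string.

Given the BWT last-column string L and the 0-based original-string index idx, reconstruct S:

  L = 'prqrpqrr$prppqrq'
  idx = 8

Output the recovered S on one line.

LF mapping: 1 10 6 11 2 7 12 13 0 3 14 4 5 8 15 9
Walk LF starting at row 8, prepending L[row]:
  step 1: row=8, L[8]='$', prepend. Next row=LF[8]=0
  step 2: row=0, L[0]='p', prepend. Next row=LF[0]=1
  step 3: row=1, L[1]='r', prepend. Next row=LF[1]=10
  step 4: row=10, L[10]='r', prepend. Next row=LF[10]=14
  step 5: row=14, L[14]='r', prepend. Next row=LF[14]=15
  step 6: row=15, L[15]='q', prepend. Next row=LF[15]=9
  step 7: row=9, L[9]='p', prepend. Next row=LF[9]=3
  step 8: row=3, L[3]='r', prepend. Next row=LF[3]=11
  step 9: row=11, L[11]='p', prepend. Next row=LF[11]=4
  step 10: row=4, L[4]='p', prepend. Next row=LF[4]=2
  step 11: row=2, L[2]='q', prepend. Next row=LF[2]=6
  step 12: row=6, L[6]='r', prepend. Next row=LF[6]=12
  step 13: row=12, L[12]='p', prepend. Next row=LF[12]=5
  step 14: row=5, L[5]='q', prepend. Next row=LF[5]=7
  step 15: row=7, L[7]='r', prepend. Next row=LF[7]=13
  step 16: row=13, L[13]='q', prepend. Next row=LF[13]=8
Reversed output: qrqprqpprpqrrrp$

Answer: qrqprqpprpqrrrp$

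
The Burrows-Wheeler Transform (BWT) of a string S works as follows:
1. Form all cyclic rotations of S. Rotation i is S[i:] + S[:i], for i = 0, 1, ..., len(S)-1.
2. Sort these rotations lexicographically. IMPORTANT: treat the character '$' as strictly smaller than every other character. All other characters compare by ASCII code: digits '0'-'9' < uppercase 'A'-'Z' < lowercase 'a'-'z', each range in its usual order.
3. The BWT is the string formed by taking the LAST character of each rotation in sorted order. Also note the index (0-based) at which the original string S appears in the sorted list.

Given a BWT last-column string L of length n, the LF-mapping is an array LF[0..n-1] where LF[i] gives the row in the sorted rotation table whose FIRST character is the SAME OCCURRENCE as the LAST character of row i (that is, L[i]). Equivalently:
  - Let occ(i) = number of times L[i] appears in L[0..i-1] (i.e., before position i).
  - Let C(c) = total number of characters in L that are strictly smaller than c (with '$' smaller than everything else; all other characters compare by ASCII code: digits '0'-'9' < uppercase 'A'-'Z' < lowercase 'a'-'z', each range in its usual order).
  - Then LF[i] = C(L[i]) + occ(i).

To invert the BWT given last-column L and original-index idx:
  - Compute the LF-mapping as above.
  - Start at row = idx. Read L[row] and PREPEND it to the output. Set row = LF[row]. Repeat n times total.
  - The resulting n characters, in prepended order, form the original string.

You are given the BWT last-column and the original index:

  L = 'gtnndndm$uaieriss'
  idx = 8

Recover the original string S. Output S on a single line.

LF mapping: 5 15 9 10 2 11 3 8 0 16 1 6 4 12 7 13 14
Walk LF starting at row 8, prepending L[row]:
  step 1: row=8, L[8]='$', prepend. Next row=LF[8]=0
  step 2: row=0, L[0]='g', prepend. Next row=LF[0]=5
  step 3: row=5, L[5]='n', prepend. Next row=LF[5]=11
  step 4: row=11, L[11]='i', prepend. Next row=LF[11]=6
  step 5: row=6, L[6]='d', prepend. Next row=LF[6]=3
  step 6: row=3, L[3]='n', prepend. Next row=LF[3]=10
  step 7: row=10, L[10]='a', prepend. Next row=LF[10]=1
  step 8: row=1, L[1]='t', prepend. Next row=LF[1]=15
  step 9: row=15, L[15]='s', prepend. Next row=LF[15]=13
  step 10: row=13, L[13]='r', prepend. Next row=LF[13]=12
  step 11: row=12, L[12]='e', prepend. Next row=LF[12]=4
  step 12: row=4, L[4]='d', prepend. Next row=LF[4]=2
  step 13: row=2, L[2]='n', prepend. Next row=LF[2]=9
  step 14: row=9, L[9]='u', prepend. Next row=LF[9]=16
  step 15: row=16, L[16]='s', prepend. Next row=LF[16]=14
  step 16: row=14, L[14]='i', prepend. Next row=LF[14]=7
  step 17: row=7, L[7]='m', prepend. Next row=LF[7]=8
Reversed output: misunderstanding$

Answer: misunderstanding$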